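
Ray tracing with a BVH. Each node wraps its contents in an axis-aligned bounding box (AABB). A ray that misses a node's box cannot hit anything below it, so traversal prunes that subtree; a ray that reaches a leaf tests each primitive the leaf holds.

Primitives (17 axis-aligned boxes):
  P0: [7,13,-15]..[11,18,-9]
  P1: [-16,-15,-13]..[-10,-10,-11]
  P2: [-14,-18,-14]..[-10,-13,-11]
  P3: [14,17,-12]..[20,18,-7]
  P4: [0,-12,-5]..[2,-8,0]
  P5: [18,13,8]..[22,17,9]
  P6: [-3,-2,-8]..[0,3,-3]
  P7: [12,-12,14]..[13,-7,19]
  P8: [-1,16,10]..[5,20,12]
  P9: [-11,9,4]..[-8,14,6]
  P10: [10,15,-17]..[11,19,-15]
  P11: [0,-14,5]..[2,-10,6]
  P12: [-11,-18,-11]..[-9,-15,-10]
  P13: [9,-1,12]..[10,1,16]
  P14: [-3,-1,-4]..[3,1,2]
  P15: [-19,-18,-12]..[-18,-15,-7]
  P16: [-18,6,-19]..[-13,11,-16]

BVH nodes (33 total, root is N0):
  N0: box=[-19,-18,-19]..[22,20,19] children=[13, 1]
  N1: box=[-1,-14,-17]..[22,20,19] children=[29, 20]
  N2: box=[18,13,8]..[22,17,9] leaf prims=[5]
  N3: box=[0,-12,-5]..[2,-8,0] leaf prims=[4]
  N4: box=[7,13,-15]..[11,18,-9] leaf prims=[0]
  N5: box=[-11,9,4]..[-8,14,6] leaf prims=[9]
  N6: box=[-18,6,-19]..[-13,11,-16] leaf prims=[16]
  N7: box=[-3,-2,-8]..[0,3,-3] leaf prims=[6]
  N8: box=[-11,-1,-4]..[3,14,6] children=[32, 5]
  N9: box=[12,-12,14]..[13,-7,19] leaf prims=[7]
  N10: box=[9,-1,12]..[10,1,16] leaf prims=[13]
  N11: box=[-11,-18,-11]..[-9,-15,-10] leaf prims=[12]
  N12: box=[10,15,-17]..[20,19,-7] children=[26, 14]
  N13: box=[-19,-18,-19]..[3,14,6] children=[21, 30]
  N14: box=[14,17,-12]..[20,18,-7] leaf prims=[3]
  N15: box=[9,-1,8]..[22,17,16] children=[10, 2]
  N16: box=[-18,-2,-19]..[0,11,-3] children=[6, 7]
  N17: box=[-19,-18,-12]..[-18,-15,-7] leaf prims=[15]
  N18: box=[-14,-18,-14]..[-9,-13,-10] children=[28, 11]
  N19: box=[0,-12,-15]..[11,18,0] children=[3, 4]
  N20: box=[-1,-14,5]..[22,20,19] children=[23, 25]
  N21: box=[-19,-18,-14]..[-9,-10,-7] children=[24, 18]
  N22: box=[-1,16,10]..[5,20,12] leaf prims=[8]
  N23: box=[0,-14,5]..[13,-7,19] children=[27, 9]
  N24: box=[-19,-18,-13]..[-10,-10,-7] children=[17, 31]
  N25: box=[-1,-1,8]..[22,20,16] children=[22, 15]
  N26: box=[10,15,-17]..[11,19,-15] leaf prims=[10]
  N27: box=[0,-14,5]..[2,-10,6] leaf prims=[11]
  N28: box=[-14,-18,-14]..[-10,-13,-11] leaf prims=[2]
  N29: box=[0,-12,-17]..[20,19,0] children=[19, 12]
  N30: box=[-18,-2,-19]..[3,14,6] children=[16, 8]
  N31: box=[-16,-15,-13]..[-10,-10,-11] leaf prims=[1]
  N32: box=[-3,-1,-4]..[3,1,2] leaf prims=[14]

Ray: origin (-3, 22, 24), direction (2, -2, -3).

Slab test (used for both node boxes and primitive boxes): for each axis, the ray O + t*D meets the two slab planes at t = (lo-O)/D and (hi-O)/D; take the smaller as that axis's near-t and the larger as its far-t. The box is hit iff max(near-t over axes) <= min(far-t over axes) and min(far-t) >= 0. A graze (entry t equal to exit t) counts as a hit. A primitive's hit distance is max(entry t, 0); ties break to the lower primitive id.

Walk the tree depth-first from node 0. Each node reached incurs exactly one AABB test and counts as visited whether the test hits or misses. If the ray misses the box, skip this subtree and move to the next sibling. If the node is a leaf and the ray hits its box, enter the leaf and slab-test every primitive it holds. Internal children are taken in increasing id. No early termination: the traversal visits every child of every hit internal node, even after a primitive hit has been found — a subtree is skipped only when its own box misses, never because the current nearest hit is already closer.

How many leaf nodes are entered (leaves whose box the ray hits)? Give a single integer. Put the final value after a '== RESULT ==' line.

Walk:
N0 x:[-8,25/2] y:[1,20] z:[5/3,43/3] -> hit [5/3,25/2], descend [1, 13]
  N1 x:[1,25/2] y:[1,18] z:[5/3,41/3] -> hit [5/3,25/2], descend [20, 29]
    N20 x:[1,25/2] y:[1,18] z:[5/3,19/3] -> hit [5/3,19/3], descend [23, 25]
      N23 x:[3/2,8] y:[29/2,18] z:[5/3,19/3] -> miss, prune
      N25 x:[1,25/2] y:[1,23/2] z:[8/3,16/3] -> hit [8/3,16/3], descend [15, 22]
        N15 x:[6,25/2] y:[5/2,23/2] z:[8/3,16/3] -> miss, prune
        N22 x:[1,4] y:[1,3] z:[4,14/3] -> miss, prune
    N29 x:[3/2,23/2] y:[3/2,17] z:[8,41/3] -> hit [8,23/2], descend [12, 19]
      N12 x:[13/2,23/2] y:[3/2,7/2] z:[31/3,41/3] -> miss, prune
      N19 x:[3/2,7] y:[2,17] z:[8,13] -> miss, prune
  N13 x:[-8,3] y:[4,20] z:[6,43/3] -> miss, prune

11 AABB tests over nodes [0, 1, 20, 23, 25, 15, 22, 29, 12, 19, 13]; 0 leaves entered; closest miss.

== RESULT ==
0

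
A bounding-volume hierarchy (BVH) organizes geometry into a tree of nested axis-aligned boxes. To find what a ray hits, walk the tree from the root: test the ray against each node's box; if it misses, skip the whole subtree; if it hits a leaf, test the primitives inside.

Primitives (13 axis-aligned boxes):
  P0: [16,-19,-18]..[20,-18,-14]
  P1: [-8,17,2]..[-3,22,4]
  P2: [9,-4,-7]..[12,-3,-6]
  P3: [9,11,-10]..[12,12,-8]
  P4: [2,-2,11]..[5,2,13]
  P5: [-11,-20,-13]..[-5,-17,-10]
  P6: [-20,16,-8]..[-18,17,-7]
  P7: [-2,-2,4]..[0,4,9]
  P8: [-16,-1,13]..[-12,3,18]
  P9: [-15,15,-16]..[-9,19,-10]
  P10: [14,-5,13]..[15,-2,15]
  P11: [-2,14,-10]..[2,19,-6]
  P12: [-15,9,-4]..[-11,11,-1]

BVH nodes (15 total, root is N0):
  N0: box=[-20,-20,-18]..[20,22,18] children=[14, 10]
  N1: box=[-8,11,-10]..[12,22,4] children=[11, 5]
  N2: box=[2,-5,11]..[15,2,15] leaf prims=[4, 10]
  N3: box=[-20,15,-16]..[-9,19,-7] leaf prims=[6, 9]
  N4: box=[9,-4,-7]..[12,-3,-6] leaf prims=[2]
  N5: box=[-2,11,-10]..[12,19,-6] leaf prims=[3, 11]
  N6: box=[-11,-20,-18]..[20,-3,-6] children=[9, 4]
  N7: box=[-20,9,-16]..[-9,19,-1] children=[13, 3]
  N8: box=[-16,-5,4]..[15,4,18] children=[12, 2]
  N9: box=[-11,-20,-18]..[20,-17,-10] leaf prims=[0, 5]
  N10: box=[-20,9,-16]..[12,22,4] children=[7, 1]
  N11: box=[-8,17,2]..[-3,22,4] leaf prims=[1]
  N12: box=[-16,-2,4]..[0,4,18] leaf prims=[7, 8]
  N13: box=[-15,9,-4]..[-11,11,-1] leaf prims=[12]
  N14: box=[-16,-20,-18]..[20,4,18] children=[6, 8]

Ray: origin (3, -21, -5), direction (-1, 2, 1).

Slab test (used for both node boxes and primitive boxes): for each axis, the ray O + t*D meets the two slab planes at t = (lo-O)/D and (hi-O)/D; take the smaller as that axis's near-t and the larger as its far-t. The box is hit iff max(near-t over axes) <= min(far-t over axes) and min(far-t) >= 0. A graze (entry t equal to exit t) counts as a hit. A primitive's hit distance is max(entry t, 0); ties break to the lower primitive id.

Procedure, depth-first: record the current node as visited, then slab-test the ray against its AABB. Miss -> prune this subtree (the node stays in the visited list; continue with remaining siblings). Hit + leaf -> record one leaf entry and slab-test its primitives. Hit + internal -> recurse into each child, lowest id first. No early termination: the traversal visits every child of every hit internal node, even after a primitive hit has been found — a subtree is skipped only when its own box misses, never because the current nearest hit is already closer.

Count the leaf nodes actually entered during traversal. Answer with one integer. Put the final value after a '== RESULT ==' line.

Traverse from the root:
N0 x:[-17,23] y:[1/2,43/2] z:[-13,23] -> hit [1/2,43/2], descend [10, 14]
  N10 x:[-9,23] y:[15,43/2] z:[-11,9] -> miss, prune
  N14 x:[-17,19] y:[1/2,25/2] z:[-13,23] -> hit [1/2,25/2], descend [6, 8]
    N6 x:[-17,14] y:[1/2,9] z:[-13,-1] -> miss, prune
    N8 x:[-12,19] y:[8,25/2] z:[9,23] -> hit [9,25/2], descend [2, 12]
      N2 x:[-12,1] y:[8,23/2] z:[16,20] -> miss, prune
      N12 x:[3,19] y:[19/2,25/2] z:[9,23] -> hit [19/2,25/2] leaf, test {P7(miss), P8(miss)}

Visited [0, 10, 14, 6, 8, 2, 12]. Tests: 7 box, 1 leaf. Nearest: miss.

== RESULT ==
1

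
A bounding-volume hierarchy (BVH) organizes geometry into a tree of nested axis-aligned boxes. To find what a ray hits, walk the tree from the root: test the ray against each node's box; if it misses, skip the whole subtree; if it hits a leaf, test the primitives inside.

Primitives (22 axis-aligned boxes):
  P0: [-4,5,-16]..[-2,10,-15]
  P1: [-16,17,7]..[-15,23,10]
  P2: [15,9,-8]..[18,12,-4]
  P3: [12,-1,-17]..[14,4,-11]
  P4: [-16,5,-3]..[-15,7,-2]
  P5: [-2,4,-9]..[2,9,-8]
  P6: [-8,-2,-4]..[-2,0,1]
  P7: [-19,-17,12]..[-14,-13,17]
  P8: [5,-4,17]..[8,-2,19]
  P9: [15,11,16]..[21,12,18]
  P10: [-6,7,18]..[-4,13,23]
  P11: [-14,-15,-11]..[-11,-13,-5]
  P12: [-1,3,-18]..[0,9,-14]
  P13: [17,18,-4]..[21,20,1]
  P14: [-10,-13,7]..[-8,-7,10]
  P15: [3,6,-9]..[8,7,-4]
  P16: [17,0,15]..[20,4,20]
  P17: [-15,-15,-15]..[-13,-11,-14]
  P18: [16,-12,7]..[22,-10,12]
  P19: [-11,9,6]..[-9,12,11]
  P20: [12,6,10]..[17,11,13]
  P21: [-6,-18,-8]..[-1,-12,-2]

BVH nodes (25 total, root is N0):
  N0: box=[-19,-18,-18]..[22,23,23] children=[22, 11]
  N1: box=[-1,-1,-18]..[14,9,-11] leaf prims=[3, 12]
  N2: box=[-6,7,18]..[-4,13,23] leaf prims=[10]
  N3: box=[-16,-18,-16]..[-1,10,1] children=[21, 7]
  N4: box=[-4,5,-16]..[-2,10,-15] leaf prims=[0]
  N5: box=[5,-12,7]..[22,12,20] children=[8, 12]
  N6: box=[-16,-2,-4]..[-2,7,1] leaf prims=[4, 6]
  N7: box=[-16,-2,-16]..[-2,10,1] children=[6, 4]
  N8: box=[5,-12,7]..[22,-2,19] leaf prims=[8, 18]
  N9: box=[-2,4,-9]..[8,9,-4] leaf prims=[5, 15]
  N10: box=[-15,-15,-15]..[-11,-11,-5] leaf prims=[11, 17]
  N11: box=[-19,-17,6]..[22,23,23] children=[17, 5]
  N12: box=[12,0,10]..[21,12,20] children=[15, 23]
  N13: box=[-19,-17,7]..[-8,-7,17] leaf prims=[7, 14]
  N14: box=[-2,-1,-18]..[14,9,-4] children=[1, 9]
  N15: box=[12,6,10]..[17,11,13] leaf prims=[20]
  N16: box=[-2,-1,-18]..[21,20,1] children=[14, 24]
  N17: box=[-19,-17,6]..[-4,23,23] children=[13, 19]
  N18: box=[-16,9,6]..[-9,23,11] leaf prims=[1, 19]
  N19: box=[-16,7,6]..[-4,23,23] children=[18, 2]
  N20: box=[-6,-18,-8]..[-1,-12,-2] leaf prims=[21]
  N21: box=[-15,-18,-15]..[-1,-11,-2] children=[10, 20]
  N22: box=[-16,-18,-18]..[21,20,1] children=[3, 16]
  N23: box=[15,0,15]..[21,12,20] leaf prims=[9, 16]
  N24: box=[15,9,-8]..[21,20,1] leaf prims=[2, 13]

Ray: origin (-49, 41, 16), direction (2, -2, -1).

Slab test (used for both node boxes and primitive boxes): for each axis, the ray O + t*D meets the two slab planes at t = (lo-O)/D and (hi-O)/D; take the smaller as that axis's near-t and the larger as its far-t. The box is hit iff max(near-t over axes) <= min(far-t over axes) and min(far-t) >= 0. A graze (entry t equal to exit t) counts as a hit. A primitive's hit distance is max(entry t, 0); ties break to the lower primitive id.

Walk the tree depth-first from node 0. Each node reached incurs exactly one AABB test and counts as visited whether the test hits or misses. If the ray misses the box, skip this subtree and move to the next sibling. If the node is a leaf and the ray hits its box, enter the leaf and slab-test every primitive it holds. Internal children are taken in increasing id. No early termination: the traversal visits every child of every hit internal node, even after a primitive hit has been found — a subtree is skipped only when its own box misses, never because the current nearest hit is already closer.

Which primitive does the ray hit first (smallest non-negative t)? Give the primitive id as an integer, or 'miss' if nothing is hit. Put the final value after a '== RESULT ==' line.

Walk:
N0 x:[15,71/2] y:[9,59/2] z:[-7,34] -> hit [15,59/2], descend [11, 22]
  N11 x:[15,71/2] y:[9,29] z:[-7,10] -> miss, prune
  N22 x:[33/2,35] y:[21/2,59/2] z:[15,34] -> hit [33/2,59/2], descend [3, 16]
    N3 x:[33/2,24] y:[31/2,59/2] z:[15,32] -> hit [33/2,24], descend [7, 21]
      N7 x:[33/2,47/2] y:[31/2,43/2] z:[15,32] -> hit [33/2,43/2], descend [4, 6]
        N4 x:[45/2,47/2] y:[31/2,18] z:[31,32] -> miss, prune
        N6 x:[33/2,47/2] y:[17,43/2] z:[15,20] -> hit [17,20] leaf, test {P4(miss), P6(miss)}
      N21 x:[17,24] y:[26,59/2] z:[18,31] -> miss, prune
    N16 x:[47/2,35] y:[21/2,21] z:[15,34] -> miss, prune

order=[0, 11, 22, 3, 7, 4, 6, 21, 16]  |boxes|=9  |leaves|=1  hit=miss

== RESULT ==
miss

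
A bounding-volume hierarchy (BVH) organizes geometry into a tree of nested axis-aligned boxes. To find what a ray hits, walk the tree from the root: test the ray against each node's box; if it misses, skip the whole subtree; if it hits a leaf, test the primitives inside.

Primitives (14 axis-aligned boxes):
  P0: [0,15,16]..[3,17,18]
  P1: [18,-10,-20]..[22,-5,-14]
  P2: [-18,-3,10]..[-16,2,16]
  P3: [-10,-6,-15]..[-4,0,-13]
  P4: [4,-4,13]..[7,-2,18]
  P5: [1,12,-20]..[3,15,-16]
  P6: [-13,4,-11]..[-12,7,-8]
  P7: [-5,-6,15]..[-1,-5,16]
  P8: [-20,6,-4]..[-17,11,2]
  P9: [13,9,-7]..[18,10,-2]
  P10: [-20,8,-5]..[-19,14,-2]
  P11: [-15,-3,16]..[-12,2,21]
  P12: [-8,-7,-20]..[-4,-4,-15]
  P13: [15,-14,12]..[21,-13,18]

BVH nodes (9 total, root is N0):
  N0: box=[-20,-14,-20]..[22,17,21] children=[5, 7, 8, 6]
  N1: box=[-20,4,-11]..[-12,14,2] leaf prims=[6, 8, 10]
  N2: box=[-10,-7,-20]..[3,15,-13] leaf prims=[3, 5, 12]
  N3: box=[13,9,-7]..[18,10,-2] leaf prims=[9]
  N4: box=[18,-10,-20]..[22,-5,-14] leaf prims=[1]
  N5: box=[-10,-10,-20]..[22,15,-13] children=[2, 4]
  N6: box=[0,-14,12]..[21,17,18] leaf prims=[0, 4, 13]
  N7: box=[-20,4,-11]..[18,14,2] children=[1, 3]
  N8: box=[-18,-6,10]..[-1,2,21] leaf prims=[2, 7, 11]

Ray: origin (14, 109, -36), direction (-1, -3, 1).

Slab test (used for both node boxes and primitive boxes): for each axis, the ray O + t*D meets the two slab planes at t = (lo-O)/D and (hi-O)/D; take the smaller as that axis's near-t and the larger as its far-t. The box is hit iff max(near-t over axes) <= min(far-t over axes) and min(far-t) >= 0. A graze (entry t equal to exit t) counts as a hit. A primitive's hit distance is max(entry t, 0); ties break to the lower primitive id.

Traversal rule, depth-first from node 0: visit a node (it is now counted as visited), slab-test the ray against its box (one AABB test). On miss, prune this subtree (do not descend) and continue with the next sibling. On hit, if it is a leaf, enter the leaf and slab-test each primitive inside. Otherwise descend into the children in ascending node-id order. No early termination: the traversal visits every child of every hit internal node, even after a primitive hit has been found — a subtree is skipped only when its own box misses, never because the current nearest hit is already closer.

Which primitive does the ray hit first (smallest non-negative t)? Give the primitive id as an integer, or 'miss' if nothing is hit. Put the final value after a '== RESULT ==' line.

Walk:
N0 x:[-8,34] y:[92/3,41] z:[16,57] -> hit [92/3,34], descend [5, 6, 7, 8]
  N5 x:[-8,24] y:[94/3,119/3] z:[16,23] -> miss, prune
  N6 x:[-7,14] y:[92/3,41] z:[48,54] -> miss, prune
  N7 x:[-4,34] y:[95/3,35] z:[25,38] -> hit [95/3,34], descend [1, 3]
    N1 x:[26,34] y:[95/3,35] z:[25,38] -> hit [95/3,34] leaf, test {P6(miss), P8@t=98/3, P10@t=33}
    N3 x:[-4,1] y:[33,100/3] z:[29,34] -> miss, prune
  N8 x:[15,32] y:[107/3,115/3] z:[46,57] -> miss, prune

Visited [0, 5, 6, 7, 1, 3, 8]. Tests: 7 box, 1 leaf. Nearest: P8.

== RESULT ==
8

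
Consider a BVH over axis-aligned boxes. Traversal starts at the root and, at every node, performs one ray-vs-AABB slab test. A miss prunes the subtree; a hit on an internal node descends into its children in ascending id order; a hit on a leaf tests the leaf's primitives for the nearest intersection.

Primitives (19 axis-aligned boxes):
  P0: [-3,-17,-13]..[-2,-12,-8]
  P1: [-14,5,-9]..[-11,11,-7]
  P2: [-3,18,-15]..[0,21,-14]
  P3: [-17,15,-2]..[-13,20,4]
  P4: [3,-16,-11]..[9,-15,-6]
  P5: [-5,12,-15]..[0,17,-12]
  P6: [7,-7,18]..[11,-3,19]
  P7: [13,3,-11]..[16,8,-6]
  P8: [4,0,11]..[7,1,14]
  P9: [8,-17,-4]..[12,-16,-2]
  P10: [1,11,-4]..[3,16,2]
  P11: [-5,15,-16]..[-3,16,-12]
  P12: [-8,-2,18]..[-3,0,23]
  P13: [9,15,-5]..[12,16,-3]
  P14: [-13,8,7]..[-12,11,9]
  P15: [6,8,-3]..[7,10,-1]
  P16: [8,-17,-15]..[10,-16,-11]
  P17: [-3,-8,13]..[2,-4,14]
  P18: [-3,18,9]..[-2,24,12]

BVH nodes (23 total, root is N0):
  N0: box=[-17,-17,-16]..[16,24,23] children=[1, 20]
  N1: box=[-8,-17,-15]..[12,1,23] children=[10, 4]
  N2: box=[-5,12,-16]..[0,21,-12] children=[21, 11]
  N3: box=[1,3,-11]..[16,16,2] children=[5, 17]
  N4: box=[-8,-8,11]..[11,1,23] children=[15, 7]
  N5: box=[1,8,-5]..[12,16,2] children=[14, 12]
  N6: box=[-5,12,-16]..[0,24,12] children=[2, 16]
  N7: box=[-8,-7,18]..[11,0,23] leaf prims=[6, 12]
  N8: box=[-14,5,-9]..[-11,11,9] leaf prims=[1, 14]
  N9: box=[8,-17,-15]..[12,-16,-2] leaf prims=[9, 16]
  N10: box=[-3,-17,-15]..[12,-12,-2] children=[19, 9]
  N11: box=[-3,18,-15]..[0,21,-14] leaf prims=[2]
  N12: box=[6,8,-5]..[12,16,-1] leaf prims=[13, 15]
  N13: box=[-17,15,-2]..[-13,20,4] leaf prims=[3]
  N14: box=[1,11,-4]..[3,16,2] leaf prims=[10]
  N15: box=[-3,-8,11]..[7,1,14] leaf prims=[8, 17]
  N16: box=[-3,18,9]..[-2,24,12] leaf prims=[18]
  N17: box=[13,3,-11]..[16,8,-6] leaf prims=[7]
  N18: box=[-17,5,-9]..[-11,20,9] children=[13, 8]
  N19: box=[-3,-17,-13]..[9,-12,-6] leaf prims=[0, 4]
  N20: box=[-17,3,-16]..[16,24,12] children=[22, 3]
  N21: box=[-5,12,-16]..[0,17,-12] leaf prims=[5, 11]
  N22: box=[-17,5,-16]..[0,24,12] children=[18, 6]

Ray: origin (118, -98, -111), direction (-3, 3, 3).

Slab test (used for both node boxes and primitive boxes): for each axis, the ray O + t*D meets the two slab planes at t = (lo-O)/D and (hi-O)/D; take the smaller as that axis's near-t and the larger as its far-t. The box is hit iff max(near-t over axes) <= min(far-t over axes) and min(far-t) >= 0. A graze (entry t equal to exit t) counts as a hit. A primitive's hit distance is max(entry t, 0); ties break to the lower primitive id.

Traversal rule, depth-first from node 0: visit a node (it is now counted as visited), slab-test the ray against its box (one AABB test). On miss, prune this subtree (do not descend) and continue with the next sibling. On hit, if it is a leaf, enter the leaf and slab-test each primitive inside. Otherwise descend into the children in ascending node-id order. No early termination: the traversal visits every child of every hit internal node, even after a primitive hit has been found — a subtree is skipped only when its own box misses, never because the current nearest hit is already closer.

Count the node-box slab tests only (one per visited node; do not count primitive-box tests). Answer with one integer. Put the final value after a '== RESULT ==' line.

Trace the traversal:
N0 x:[34,45] y:[27,122/3] z:[95/3,134/3] -> hit [34,122/3], descend [1, 20]
  N1 x:[106/3,42] y:[27,33] z:[32,134/3] -> miss, prune
  N20 x:[34,45] y:[101/3,122/3] z:[95/3,41] -> hit [34,122/3], descend [3, 22]
    N3 x:[34,39] y:[101/3,38] z:[100/3,113/3] -> hit [34,113/3], descend [5, 17]
      N5 x:[106/3,39] y:[106/3,38] z:[106/3,113/3] -> hit [106/3,113/3], descend [12, 14]
        N12 x:[106/3,112/3] y:[106/3,38] z:[106/3,110/3] -> hit [106/3,110/3] leaf, test {P13(miss), P15(miss)}
        N14 x:[115/3,39] y:[109/3,38] z:[107/3,113/3] -> miss, prune
      N17 x:[34,35] y:[101/3,106/3] z:[100/3,35] -> hit [34,35] leaf, test {P7@t=34}
    N22 x:[118/3,45] y:[103/3,122/3] z:[95/3,41] -> hit [118/3,122/3], descend [6, 18]
      N6 x:[118/3,41] y:[110/3,122/3] z:[95/3,41] -> hit [118/3,122/3], descend [2, 16]
        N2 x:[118/3,41] y:[110/3,119/3] z:[95/3,33] -> miss, prune
        N16 x:[40,121/3] y:[116/3,122/3] z:[40,41] -> hit [40,121/3] leaf, test {P18@t=40}
      N18 x:[43,45] y:[103/3,118/3] z:[34,40] -> miss, prune

13 AABB tests over nodes [0, 1, 20, 3, 5, 12, 14, 17, 22, 6, 2, 16, 18]; 3 leaves entered; closest P7.

== RESULT ==
13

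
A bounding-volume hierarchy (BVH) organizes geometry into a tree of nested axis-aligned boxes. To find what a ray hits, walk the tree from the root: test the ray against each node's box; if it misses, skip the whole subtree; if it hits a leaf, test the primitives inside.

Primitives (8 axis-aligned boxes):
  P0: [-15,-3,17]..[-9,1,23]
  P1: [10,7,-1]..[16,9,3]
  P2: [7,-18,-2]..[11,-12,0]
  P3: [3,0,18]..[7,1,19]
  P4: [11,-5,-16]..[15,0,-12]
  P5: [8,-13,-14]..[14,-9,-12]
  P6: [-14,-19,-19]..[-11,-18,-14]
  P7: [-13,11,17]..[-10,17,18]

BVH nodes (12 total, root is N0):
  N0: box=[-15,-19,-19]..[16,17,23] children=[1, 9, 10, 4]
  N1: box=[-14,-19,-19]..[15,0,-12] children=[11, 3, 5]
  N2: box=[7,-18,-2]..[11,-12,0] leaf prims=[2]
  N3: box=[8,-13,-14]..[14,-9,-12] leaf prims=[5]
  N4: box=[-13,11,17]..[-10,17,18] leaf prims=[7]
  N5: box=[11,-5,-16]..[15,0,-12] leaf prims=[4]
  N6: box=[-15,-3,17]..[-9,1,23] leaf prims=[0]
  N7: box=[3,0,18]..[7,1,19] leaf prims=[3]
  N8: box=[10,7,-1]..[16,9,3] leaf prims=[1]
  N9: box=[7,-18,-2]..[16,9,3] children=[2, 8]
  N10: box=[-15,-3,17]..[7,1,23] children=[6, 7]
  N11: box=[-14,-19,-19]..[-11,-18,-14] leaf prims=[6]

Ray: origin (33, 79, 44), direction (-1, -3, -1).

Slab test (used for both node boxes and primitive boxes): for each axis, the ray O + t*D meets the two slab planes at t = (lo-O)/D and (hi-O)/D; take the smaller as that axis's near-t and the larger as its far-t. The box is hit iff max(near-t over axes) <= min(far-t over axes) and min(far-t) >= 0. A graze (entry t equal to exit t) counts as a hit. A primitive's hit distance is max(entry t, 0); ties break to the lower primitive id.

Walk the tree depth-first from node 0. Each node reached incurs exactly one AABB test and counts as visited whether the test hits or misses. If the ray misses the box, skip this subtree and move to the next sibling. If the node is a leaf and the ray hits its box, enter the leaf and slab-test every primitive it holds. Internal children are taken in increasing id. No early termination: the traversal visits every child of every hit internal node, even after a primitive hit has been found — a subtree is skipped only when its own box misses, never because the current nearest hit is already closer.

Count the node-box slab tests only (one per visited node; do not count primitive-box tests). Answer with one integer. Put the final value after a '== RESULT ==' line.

Traverse from the root:
N0 x:[17,48] y:[62/3,98/3] z:[21,63] -> hit [21,98/3], descend [1, 4, 9, 10]
  N1 x:[18,47] y:[79/3,98/3] z:[56,63] -> miss, prune
  N4 x:[43,46] y:[62/3,68/3] z:[26,27] -> miss, prune
  N9 x:[17,26] y:[70/3,97/3] z:[41,46] -> miss, prune
  N10 x:[26,48] y:[26,82/3] z:[21,27] -> hit [26,27], descend [6, 7]
    N6 x:[42,48] y:[26,82/3] z:[21,27] -> miss, prune
    N7 x:[26,30] y:[26,79/3] z:[25,26] -> hit [26,26] leaf, test {P3@t=26}

Visited [0, 1, 4, 9, 10, 6, 7]. Tests: 7 box, 1 leaf. Nearest: P3.

== RESULT ==
7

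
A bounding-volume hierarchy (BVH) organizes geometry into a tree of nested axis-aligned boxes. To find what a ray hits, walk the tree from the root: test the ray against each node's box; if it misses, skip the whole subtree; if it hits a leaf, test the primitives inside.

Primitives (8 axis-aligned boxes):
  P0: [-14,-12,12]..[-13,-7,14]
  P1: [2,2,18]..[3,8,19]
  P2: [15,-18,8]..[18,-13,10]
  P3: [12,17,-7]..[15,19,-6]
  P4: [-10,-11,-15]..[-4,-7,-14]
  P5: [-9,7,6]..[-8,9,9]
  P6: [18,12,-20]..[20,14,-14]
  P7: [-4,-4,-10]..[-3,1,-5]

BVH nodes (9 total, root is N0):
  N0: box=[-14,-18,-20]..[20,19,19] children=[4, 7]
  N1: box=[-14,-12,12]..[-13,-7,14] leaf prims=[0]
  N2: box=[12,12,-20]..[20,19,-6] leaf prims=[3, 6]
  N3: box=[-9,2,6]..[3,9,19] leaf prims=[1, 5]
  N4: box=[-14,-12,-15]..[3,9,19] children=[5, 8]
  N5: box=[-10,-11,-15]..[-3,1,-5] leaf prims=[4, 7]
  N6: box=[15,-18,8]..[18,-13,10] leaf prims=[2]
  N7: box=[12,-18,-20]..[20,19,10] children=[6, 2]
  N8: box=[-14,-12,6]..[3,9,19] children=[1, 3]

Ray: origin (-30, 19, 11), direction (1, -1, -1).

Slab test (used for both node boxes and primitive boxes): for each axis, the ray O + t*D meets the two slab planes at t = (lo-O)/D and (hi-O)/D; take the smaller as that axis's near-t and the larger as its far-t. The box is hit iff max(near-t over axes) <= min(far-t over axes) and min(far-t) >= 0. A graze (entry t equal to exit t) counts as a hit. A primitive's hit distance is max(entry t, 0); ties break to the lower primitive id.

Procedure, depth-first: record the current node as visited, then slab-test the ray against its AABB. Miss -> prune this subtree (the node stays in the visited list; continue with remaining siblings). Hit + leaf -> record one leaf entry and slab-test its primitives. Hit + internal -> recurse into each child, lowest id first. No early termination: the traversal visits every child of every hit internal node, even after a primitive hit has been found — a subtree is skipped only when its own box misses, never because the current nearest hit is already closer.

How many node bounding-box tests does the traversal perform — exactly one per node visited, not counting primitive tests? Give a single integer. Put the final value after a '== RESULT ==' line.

Walk:
N0 x:[16,50] y:[0,37] z:[-8,31] -> hit [16,31], descend [4, 7]
  N4 x:[16,33] y:[10,31] z:[-8,26] -> hit [16,26], descend [5, 8]
    N5 x:[20,27] y:[18,30] z:[16,26] -> hit [20,26] leaf, test {P4@t=26, P7(miss)}
    N8 x:[16,33] y:[10,31] z:[-8,5] -> miss, prune
  N7 x:[42,50] y:[0,37] z:[1,31] -> miss, prune

5 AABB tests over nodes [0, 4, 5, 8, 7]; 1 leaf entered; closest P4.

== RESULT ==
5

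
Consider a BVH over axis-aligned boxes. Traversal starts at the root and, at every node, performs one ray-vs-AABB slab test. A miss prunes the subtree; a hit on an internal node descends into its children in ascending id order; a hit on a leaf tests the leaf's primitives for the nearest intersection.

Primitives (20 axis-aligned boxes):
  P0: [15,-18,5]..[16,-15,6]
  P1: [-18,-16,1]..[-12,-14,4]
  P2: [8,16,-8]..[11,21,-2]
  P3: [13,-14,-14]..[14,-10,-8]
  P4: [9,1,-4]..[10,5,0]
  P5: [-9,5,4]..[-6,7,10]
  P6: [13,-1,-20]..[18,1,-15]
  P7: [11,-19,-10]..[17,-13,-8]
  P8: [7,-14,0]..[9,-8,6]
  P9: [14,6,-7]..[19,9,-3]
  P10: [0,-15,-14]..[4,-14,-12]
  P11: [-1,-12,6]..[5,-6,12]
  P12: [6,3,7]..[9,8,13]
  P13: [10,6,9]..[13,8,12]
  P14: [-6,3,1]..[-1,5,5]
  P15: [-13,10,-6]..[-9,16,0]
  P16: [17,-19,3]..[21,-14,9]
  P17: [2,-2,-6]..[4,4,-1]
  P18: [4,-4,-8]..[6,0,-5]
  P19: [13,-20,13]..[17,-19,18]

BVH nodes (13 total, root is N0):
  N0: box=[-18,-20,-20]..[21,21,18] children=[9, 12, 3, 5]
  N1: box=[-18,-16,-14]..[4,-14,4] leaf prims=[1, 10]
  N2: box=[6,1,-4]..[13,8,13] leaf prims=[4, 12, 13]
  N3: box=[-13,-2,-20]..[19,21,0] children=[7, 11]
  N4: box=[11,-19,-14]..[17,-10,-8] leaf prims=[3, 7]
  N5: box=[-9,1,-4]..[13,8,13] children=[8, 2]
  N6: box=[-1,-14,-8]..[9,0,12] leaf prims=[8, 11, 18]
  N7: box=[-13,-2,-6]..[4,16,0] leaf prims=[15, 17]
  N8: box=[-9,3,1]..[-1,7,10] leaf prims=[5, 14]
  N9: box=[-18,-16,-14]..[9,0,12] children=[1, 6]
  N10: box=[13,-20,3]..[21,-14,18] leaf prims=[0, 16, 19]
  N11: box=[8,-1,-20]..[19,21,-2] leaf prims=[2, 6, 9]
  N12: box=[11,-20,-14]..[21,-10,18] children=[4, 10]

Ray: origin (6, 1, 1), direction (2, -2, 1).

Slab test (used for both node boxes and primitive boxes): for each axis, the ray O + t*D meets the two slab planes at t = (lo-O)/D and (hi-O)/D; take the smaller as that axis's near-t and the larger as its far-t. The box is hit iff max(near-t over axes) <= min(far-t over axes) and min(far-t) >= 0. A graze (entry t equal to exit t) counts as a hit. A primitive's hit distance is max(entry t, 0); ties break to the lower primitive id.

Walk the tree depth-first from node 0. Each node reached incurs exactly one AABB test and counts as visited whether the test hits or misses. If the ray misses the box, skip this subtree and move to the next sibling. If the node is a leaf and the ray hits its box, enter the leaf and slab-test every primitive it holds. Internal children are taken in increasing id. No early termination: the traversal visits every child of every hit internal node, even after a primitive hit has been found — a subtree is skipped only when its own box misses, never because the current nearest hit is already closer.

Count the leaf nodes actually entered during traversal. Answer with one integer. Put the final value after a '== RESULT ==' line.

Walk:
N0 x:[-12,15/2] y:[-10,21/2] z:[-21,17] -> hit [-10,15/2], descend [3, 5, 9, 12]
  N3 x:[-19/2,13/2] y:[-10,3/2] z:[-21,-1] -> miss, prune
  N5 x:[-15/2,7/2] y:[-7/2,0] z:[-5,12] -> hit [-7/2,0], descend [2, 8]
    N2 x:[0,7/2] y:[-7/2,0] z:[-5,12] -> hit [0,0] leaf, test {P4(miss), P12(miss), P13(miss)}
    N8 x:[-15/2,-7/2] y:[-3,-1] z:[0,9] -> miss, prune
  N9 x:[-12,3/2] y:[1/2,17/2] z:[-15,11] -> hit [1/2,3/2], descend [1, 6]
    N1 x:[-12,-1] y:[15/2,17/2] z:[-15,3] -> miss, prune
    N6 x:[-7/2,3/2] y:[1/2,15/2] z:[-9,11] -> hit [1/2,3/2] leaf, test {P8(miss), P11(miss), P18(miss)}
  N12 x:[5/2,15/2] y:[11/2,21/2] z:[-15,17] -> hit [11/2,15/2], descend [4, 10]
    N4 x:[5/2,11/2] y:[11/2,10] z:[-15,-9] -> miss, prune
    N10 x:[7/2,15/2] y:[15/2,21/2] z:[2,17] -> hit [15/2,15/2] leaf, test {P0(miss), P16@t=15/2, P19(miss)}

11 AABB tests over nodes [0, 3, 5, 2, 8, 9, 1, 6, 12, 4, 10]; 3 leaves entered; closest P16.

== RESULT ==
3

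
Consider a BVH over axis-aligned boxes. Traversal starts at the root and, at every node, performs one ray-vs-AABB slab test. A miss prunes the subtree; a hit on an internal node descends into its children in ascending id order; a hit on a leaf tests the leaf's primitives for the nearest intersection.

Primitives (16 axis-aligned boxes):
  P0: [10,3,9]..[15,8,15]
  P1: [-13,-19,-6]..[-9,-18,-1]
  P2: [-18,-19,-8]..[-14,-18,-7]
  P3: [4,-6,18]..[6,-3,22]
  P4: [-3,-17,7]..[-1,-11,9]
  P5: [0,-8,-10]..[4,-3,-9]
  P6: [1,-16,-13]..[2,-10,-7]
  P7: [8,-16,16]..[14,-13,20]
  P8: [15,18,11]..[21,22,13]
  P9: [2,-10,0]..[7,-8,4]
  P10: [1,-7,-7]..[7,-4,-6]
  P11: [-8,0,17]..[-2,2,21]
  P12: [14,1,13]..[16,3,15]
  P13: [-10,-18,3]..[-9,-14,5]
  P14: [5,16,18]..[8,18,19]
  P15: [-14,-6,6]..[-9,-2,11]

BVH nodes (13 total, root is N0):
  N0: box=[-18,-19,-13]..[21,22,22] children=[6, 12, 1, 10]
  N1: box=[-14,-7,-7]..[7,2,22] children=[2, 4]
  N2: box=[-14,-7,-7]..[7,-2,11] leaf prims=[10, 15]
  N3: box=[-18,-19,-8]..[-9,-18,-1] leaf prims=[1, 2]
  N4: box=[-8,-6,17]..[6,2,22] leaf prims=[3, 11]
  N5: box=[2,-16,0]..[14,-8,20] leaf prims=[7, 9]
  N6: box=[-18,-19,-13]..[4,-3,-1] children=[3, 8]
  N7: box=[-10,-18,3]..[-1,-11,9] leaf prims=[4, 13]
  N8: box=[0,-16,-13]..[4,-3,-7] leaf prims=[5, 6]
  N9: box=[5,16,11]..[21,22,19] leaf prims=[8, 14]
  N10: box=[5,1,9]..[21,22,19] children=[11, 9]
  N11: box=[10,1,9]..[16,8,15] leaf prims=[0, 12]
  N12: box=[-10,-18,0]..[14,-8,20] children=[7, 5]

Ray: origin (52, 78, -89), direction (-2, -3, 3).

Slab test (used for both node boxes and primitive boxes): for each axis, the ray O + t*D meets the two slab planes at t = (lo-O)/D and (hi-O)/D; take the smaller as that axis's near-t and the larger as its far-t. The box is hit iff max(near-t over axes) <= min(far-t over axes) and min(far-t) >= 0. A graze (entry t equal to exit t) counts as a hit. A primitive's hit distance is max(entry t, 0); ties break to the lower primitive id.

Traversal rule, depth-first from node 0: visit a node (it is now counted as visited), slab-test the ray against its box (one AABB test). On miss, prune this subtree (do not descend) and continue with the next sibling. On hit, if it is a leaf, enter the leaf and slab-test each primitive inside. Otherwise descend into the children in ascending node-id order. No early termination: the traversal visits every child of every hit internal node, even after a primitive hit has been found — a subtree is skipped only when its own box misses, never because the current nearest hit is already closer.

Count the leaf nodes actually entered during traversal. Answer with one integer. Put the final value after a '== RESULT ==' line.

Traverse from the root:
N0 x:[31/2,35] y:[56/3,97/3] z:[76/3,37] -> hit [76/3,97/3], descend [1, 6, 10, 12]
  N1 x:[45/2,33] y:[76/3,85/3] z:[82/3,37] -> hit [82/3,85/3], descend [2, 4]
    N2 x:[45/2,33] y:[80/3,85/3] z:[82/3,100/3] -> hit [82/3,85/3] leaf, test {P10(miss), P15(miss)}
    N4 x:[23,30] y:[76/3,28] z:[106/3,37] -> miss, prune
  N6 x:[24,35] y:[27,97/3] z:[76/3,88/3] -> hit [27,88/3], descend [3, 8]
    N3 x:[61/2,35] y:[32,97/3] z:[27,88/3] -> miss, prune
    N8 x:[24,26] y:[27,94/3] z:[76/3,82/3] -> miss, prune
  N10 x:[31/2,47/2] y:[56/3,77/3] z:[98/3,36] -> miss, prune
  N12 x:[19,31] y:[86/3,32] z:[89/3,109/3] -> hit [89/3,31], descend [5, 7]
    N5 x:[19,25] y:[86/3,94/3] z:[89/3,109/3] -> miss, prune
    N7 x:[53/2,31] y:[89/3,32] z:[92/3,98/3] -> hit [92/3,31] leaf, test {P4(miss), P13@t=92/3}

Visited [0, 1, 2, 4, 6, 3, 8, 10, 12, 5, 7]. Tests: 11 box, 2 leaf. Nearest: P13.

== RESULT ==
2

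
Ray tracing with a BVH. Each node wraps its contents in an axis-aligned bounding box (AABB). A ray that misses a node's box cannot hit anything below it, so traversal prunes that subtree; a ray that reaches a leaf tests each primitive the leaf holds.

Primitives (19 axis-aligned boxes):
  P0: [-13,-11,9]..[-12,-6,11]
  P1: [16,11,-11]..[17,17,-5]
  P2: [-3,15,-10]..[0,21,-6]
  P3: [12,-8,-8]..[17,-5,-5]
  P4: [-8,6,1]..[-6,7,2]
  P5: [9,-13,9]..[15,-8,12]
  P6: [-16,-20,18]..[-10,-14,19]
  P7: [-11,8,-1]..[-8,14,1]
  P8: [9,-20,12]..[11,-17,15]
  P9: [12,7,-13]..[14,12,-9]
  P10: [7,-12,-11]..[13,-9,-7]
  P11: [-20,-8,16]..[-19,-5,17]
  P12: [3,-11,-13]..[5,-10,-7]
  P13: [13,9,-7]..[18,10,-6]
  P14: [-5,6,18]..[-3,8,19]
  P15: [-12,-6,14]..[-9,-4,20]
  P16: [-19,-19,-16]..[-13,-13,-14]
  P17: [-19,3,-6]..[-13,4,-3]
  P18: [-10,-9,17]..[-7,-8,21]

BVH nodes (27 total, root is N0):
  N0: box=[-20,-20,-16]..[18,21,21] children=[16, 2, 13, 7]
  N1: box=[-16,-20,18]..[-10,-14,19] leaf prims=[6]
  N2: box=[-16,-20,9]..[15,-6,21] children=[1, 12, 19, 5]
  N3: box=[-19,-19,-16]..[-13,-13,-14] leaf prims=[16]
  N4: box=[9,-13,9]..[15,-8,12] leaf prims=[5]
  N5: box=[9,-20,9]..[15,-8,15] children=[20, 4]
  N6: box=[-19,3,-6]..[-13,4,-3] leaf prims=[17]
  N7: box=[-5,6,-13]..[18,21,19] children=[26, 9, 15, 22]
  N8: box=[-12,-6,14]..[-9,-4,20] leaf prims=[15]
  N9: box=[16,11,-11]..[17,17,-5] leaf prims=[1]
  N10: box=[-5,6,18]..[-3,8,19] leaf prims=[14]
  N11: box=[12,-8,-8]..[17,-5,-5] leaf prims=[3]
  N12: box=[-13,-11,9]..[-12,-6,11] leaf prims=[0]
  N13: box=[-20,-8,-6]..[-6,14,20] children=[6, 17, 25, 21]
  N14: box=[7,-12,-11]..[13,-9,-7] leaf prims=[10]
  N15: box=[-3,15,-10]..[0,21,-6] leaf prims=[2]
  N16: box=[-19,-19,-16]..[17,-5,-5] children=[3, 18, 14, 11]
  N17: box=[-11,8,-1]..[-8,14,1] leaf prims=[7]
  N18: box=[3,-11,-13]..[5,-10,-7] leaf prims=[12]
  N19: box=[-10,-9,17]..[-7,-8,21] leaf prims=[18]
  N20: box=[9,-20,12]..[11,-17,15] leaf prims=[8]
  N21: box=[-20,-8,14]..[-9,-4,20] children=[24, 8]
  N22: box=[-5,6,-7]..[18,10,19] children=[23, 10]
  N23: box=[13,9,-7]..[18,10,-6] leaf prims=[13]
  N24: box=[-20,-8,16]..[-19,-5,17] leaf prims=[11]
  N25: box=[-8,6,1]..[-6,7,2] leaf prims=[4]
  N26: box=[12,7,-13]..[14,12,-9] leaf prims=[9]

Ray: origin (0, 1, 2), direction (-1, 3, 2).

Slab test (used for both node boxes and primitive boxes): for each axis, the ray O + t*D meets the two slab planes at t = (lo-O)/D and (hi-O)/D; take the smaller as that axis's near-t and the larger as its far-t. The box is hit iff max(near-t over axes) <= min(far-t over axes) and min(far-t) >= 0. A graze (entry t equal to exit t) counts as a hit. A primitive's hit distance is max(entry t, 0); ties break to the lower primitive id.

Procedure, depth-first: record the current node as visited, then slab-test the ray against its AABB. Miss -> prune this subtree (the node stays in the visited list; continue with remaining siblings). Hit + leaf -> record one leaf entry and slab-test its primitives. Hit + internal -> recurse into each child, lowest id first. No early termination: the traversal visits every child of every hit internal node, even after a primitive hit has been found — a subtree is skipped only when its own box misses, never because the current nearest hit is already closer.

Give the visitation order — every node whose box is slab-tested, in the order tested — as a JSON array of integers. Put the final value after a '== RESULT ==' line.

Walk:
N0 x:[-18,20] y:[-7,20/3] z:[-9,19/2] -> hit [-7,20/3], descend [2, 7, 13, 16]
  N2 x:[-15,16] y:[-7,-7/3] z:[7/2,19/2] -> miss, prune
  N7 x:[-18,5] y:[5/3,20/3] z:[-15/2,17/2] -> hit [5/3,5], descend [9, 15, 22, 26]
    N9 x:[-17,-16] y:[10/3,16/3] z:[-13/2,-7/2] -> miss, prune
    N15 x:[0,3] y:[14/3,20/3] z:[-6,-4] -> miss, prune
    N22 x:[-18,5] y:[5/3,3] z:[-9/2,17/2] -> hit [5/3,3], descend [10, 23]
      N10 x:[3,5] y:[5/3,7/3] z:[8,17/2] -> miss, prune
      N23 x:[-18,-13] y:[8/3,3] z:[-9/2,-4] -> miss, prune
    N26 x:[-14,-12] y:[2,11/3] z:[-15/2,-11/2] -> miss, prune
  N13 x:[6,20] y:[-3,13/3] z:[-4,9] -> miss, prune
  N16 x:[-17,19] y:[-20/3,-2] z:[-9,-7/2] -> miss, prune

11 AABB tests over nodes [0, 2, 7, 9, 15, 22, 10, 23, 26, 13, 16]; 0 leaves entered; closest miss.

== RESULT ==
[0, 2, 7, 9, 15, 22, 10, 23, 26, 13, 16]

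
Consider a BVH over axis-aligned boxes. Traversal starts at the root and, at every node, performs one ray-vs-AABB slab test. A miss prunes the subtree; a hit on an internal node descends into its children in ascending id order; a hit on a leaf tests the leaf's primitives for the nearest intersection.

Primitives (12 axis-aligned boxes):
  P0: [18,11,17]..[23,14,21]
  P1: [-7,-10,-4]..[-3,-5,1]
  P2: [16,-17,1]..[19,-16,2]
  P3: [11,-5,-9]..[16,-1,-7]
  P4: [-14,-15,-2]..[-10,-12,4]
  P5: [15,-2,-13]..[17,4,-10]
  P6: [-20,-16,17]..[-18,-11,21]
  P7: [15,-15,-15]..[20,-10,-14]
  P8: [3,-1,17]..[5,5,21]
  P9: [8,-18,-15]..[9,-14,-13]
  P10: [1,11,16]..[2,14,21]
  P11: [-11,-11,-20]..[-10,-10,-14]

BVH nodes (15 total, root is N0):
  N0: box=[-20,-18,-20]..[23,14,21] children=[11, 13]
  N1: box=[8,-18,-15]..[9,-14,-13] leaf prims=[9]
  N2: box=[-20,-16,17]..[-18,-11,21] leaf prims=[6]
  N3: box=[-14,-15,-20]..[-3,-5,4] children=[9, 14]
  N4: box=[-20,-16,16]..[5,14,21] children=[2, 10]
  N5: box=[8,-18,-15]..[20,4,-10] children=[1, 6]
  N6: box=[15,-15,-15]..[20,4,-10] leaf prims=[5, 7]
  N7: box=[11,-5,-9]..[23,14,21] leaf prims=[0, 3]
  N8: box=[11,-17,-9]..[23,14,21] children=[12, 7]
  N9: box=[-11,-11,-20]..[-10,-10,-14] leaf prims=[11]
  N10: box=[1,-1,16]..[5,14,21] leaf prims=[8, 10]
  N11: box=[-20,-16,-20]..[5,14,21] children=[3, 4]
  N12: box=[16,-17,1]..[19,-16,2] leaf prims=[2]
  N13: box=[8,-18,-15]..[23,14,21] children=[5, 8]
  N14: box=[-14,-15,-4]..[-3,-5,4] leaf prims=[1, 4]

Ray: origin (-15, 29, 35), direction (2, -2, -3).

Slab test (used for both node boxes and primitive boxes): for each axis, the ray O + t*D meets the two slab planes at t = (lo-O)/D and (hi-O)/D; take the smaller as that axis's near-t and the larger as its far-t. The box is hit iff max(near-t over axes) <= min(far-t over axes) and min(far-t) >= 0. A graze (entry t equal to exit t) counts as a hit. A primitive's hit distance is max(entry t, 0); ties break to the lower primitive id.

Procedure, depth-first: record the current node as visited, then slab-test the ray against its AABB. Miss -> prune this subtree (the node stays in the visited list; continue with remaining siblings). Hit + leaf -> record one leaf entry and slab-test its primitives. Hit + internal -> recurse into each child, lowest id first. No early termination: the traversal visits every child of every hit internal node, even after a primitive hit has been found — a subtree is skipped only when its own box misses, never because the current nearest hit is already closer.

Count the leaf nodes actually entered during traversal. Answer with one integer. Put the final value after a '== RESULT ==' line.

Walk:
N0 x:[-5/2,19] y:[15/2,47/2] z:[14/3,55/3] -> hit [15/2,55/3], descend [11, 13]
  N11 x:[-5/2,10] y:[15/2,45/2] z:[14/3,55/3] -> hit [15/2,10], descend [3, 4]
    N3 x:[1/2,6] y:[17,22] z:[31/3,55/3] -> miss, prune
    N4 x:[-5/2,10] y:[15/2,45/2] z:[14/3,19/3] -> miss, prune
  N13 x:[23/2,19] y:[15/2,47/2] z:[14/3,50/3] -> hit [23/2,50/3], descend [5, 8]
    N5 x:[23/2,35/2] y:[25/2,47/2] z:[15,50/3] -> hit [15,50/3], descend [1, 6]
      N1 x:[23/2,12] y:[43/2,47/2] z:[16,50/3] -> miss, prune
      N6 x:[15,35/2] y:[25/2,22] z:[15,50/3] -> hit [15,50/3] leaf, test {P5@t=15, P7(miss)}
    N8 x:[13,19] y:[15/2,23] z:[14/3,44/3] -> hit [13,44/3], descend [7, 12]
      N7 x:[13,19] y:[15/2,17] z:[14/3,44/3] -> hit [13,44/3] leaf, test {P0(miss), P3(miss)}
      N12 x:[31/2,17] y:[45/2,23] z:[11,34/3] -> miss, prune

11 AABB tests over nodes [0, 11, 3, 4, 13, 5, 1, 6, 8, 7, 12]; 2 leaves entered; closest P5.

== RESULT ==
2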